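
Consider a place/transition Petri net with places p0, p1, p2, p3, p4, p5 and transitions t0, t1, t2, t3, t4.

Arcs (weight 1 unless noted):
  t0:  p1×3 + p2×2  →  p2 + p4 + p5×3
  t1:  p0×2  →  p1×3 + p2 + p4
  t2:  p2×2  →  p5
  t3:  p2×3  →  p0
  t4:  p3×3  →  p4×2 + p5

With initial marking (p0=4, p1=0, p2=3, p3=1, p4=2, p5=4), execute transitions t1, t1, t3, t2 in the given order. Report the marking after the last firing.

(p0=1, p1=6, p2=0, p3=1, p4=4, p5=5)

step 1: fire t1:  (p0=4, p1=0, p2=3, p3=1, p4=2, p5=4) → (p0=2, p1=3, p2=4, p3=1, p4=3, p5=4)
step 2: fire t1:  (p0=2, p1=3, p2=4, p3=1, p4=3, p5=4) → (p0=0, p1=6, p2=5, p3=1, p4=4, p5=4)
step 3: fire t3:  (p0=0, p1=6, p2=5, p3=1, p4=4, p5=4) → (p0=1, p1=6, p2=2, p3=1, p4=4, p5=4)
step 4: fire t2:  (p0=1, p1=6, p2=2, p3=1, p4=4, p5=4) → (p0=1, p1=6, p2=0, p3=1, p4=4, p5=5)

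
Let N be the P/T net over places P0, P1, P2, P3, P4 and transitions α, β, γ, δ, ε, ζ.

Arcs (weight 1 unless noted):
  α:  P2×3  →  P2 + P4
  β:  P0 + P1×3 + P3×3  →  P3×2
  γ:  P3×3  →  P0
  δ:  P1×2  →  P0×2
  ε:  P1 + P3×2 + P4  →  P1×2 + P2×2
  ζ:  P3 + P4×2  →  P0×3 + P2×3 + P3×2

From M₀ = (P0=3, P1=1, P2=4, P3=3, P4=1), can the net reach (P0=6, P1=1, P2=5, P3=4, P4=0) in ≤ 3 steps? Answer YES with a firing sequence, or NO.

YES — reachable via ⟨α, ζ⟩ (2 firings)

step 1: fire α:  (P0=3, P1=1, P2=4, P3=3, P4=1) → (P0=3, P1=1, P2=2, P3=3, P4=2)
step 2: fire ζ:  (P0=3, P1=1, P2=2, P3=3, P4=2) → (P0=6, P1=1, P2=5, P3=4, P4=0)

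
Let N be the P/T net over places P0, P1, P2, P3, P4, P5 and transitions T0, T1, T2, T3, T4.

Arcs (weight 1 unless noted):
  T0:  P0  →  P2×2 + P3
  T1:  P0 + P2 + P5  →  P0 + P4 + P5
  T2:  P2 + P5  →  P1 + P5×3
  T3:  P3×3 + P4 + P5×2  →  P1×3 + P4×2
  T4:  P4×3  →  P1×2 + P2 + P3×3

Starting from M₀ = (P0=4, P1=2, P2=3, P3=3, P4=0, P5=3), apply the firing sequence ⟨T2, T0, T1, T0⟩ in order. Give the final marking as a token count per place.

(P0=2, P1=3, P2=5, P3=5, P4=1, P5=5)

step 1: fire T2:  (P0=4, P1=2, P2=3, P3=3, P4=0, P5=3) → (P0=4, P1=3, P2=2, P3=3, P4=0, P5=5)
step 2: fire T0:  (P0=4, P1=3, P2=2, P3=3, P4=0, P5=5) → (P0=3, P1=3, P2=4, P3=4, P4=0, P5=5)
step 3: fire T1:  (P0=3, P1=3, P2=4, P3=4, P4=0, P5=5) → (P0=3, P1=3, P2=3, P3=4, P4=1, P5=5)
step 4: fire T0:  (P0=3, P1=3, P2=3, P3=4, P4=1, P5=5) → (P0=2, P1=3, P2=5, P3=5, P4=1, P5=5)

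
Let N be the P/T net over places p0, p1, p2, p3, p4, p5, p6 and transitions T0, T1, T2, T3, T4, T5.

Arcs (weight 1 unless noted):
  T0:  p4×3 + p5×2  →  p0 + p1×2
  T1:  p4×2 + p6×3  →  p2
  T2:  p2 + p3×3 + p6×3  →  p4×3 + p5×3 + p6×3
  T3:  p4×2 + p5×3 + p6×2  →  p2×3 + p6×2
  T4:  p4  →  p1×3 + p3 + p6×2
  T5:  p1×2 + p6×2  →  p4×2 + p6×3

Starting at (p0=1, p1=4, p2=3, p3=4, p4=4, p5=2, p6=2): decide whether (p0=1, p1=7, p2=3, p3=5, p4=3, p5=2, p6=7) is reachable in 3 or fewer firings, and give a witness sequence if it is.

NO — not reachable within 3 firings

depth 0: 1 marking
depth 1: 4 markings reached so far
depth 2: 13 markings reached so far
depth 3: 31 markings reached so far
target is not among the 31 markings reachable within 3 steps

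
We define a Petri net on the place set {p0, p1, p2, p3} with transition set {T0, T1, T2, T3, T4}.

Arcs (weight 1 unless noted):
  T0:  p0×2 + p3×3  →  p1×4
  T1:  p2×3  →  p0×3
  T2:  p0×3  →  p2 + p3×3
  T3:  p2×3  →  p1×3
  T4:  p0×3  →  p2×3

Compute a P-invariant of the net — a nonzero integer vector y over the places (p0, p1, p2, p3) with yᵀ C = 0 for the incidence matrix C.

Incidence matrix C (rows=places, cols=transitions):
       T0   T1   T2   T3   T4
   p0  -2    3   -3    0   -3
   p1   4    0    0    3    0
   p2   0   -3    1   -3    3
   p3  -3    0    3    0    0

Candidate y = [3, 3, 3, 2]; check y·C column-wise:
  col T0: 3·-2 + 3·4 + 3·0 + 2·-3 = 0
  col T1: 3·3 + 3·0 + 3·-3 + 2·0 = 0
  col T2: 3·-3 + 3·0 + 3·1 + 2·3 = 0
  col T3: 3·0 + 3·3 + 3·-3 + 2·0 = 0
  col T4: 3·-3 + 3·0 + 3·3 + 2·0 = 0

y = (p0:3, p1:3, p2:3, p3:2)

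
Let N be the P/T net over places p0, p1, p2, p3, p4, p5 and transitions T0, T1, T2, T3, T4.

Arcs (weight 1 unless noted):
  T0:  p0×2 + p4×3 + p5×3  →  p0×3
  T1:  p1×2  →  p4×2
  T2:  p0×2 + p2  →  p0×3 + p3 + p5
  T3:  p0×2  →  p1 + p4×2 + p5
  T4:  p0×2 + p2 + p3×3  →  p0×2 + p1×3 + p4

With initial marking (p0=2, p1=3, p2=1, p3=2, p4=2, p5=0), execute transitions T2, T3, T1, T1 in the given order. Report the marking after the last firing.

(p0=1, p1=0, p2=0, p3=3, p4=8, p5=2)

step 1: fire T2:  (p0=2, p1=3, p2=1, p3=2, p4=2, p5=0) → (p0=3, p1=3, p2=0, p3=3, p4=2, p5=1)
step 2: fire T3:  (p0=3, p1=3, p2=0, p3=3, p4=2, p5=1) → (p0=1, p1=4, p2=0, p3=3, p4=4, p5=2)
step 3: fire T1:  (p0=1, p1=4, p2=0, p3=3, p4=4, p5=2) → (p0=1, p1=2, p2=0, p3=3, p4=6, p5=2)
step 4: fire T1:  (p0=1, p1=2, p2=0, p3=3, p4=6, p5=2) → (p0=1, p1=0, p2=0, p3=3, p4=8, p5=2)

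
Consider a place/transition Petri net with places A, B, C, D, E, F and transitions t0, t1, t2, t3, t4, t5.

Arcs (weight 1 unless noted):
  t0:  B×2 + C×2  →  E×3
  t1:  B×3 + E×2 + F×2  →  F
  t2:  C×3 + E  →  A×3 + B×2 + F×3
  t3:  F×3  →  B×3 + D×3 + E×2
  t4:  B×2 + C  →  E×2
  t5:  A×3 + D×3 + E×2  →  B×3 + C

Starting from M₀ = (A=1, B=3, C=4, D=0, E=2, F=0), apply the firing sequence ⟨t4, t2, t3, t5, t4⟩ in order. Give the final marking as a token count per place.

(A=1, B=7, C=0, D=0, E=5, F=0)

step 1: fire t4:  (A=1, B=3, C=4, D=0, E=2, F=0) → (A=1, B=1, C=3, D=0, E=4, F=0)
step 2: fire t2:  (A=1, B=1, C=3, D=0, E=4, F=0) → (A=4, B=3, C=0, D=0, E=3, F=3)
step 3: fire t3:  (A=4, B=3, C=0, D=0, E=3, F=3) → (A=4, B=6, C=0, D=3, E=5, F=0)
step 4: fire t5:  (A=4, B=6, C=0, D=3, E=5, F=0) → (A=1, B=9, C=1, D=0, E=3, F=0)
step 5: fire t4:  (A=1, B=9, C=1, D=0, E=3, F=0) → (A=1, B=7, C=0, D=0, E=5, F=0)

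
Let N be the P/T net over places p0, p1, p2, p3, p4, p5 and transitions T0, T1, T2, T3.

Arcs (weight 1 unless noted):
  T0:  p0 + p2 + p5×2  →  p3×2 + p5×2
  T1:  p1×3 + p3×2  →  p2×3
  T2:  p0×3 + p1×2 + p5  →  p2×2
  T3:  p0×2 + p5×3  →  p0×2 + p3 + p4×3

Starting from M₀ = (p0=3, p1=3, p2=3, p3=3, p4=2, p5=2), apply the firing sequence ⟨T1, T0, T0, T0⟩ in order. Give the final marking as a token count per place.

(p0=0, p1=0, p2=3, p3=7, p4=2, p5=2)

step 1: fire T1:  (p0=3, p1=3, p2=3, p3=3, p4=2, p5=2) → (p0=3, p1=0, p2=6, p3=1, p4=2, p5=2)
step 2: fire T0:  (p0=3, p1=0, p2=6, p3=1, p4=2, p5=2) → (p0=2, p1=0, p2=5, p3=3, p4=2, p5=2)
step 3: fire T0:  (p0=2, p1=0, p2=5, p3=3, p4=2, p5=2) → (p0=1, p1=0, p2=4, p3=5, p4=2, p5=2)
step 4: fire T0:  (p0=1, p1=0, p2=4, p3=5, p4=2, p5=2) → (p0=0, p1=0, p2=3, p3=7, p4=2, p5=2)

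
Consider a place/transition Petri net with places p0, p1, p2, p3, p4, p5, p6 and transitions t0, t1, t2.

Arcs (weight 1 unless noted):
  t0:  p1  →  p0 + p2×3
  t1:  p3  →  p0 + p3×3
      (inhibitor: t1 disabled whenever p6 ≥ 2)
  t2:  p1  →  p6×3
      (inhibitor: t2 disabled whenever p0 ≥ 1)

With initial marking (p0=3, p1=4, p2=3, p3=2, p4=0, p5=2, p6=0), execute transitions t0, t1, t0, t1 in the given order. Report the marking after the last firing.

step 1: fire t0:  (p0=3, p1=4, p2=3, p3=2, p4=0, p5=2, p6=0) → (p0=4, p1=3, p2=6, p3=2, p4=0, p5=2, p6=0)
step 2: fire t1:  (p0=4, p1=3, p2=6, p3=2, p4=0, p5=2, p6=0) → (p0=5, p1=3, p2=6, p3=4, p4=0, p5=2, p6=0)
step 3: fire t0:  (p0=5, p1=3, p2=6, p3=4, p4=0, p5=2, p6=0) → (p0=6, p1=2, p2=9, p3=4, p4=0, p5=2, p6=0)
step 4: fire t1:  (p0=6, p1=2, p2=9, p3=4, p4=0, p5=2, p6=0) → (p0=7, p1=2, p2=9, p3=6, p4=0, p5=2, p6=0)

(p0=7, p1=2, p2=9, p3=6, p4=0, p5=2, p6=0)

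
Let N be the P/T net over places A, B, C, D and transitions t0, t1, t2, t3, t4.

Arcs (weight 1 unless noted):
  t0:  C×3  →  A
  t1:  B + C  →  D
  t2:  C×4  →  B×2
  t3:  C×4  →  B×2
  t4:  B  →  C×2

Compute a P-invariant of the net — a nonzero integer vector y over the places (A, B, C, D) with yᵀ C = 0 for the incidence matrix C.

y = (A:3, B:2, C:1, D:3)

Incidence matrix C (rows=places, cols=transitions):
       t0   t1   t2   t3   t4
    A   1    0    0    0    0
    B   0   -1    2    2   -1
    C  -3   -1   -4   -4    2
    D   0    1    0    0    0

Candidate y = [3, 2, 1, 3]; check y·C column-wise:
  col t0: 3·1 + 2·0 + 1·-3 + 3·0 = 0
  col t1: 3·0 + 2·-1 + 1·-1 + 3·1 = 0
  col t2: 3·0 + 2·2 + 1·-4 + 3·0 = 0
  col t3: 3·0 + 2·2 + 1·-4 + 3·0 = 0
  col t4: 3·0 + 2·-1 + 1·2 + 3·0 = 0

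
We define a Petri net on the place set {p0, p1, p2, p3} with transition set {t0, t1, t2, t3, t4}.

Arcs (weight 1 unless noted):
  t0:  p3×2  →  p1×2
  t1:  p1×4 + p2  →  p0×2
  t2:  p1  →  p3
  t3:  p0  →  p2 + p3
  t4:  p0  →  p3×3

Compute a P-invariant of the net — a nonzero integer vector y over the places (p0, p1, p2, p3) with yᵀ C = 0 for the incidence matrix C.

Incidence matrix C (rows=places, cols=transitions):
       t0   t1   t2   t3   t4
   p0   0    2    0   -1   -1
   p1   2   -4   -1    0    0
   p2   0   -1    0    1    0
   p3  -2    0    1    1    3

Candidate y = [3, 1, 2, 1]; check y·C column-wise:
  col t0: 3·0 + 1·2 + 2·0 + 1·-2 = 0
  col t1: 3·2 + 1·-4 + 2·-1 + 1·0 = 0
  col t2: 3·0 + 1·-1 + 2·0 + 1·1 = 0
  col t3: 3·-1 + 1·0 + 2·1 + 1·1 = 0
  col t4: 3·-1 + 1·0 + 2·0 + 1·3 = 0

y = (p0:3, p1:1, p2:2, p3:1)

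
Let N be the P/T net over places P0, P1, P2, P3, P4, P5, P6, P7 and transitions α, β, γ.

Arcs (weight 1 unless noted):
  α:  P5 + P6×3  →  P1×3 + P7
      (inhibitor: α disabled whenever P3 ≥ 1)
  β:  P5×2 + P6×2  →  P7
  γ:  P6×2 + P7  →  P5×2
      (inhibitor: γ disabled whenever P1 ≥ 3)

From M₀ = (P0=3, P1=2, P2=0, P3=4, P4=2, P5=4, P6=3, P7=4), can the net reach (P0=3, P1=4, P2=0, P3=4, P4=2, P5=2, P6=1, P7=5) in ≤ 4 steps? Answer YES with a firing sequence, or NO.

depth 0: 1 marking
depth 1: 3 markings reached so far
depth 2: 3 markings reached so far
(frontier empty at depth 2; search complete)
target is not among the 3 markings reachable within 4 steps

NO — not reachable within 4 firings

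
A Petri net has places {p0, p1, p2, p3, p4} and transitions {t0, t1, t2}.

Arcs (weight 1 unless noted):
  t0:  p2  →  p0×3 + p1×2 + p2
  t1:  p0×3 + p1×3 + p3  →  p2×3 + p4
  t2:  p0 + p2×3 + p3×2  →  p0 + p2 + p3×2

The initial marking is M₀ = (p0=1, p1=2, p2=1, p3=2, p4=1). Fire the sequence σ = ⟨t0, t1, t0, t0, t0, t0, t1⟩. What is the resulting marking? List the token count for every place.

step 1: fire t0:  (p0=1, p1=2, p2=1, p3=2, p4=1) → (p0=4, p1=4, p2=1, p3=2, p4=1)
step 2: fire t1:  (p0=4, p1=4, p2=1, p3=2, p4=1) → (p0=1, p1=1, p2=4, p3=1, p4=2)
step 3: fire t0:  (p0=1, p1=1, p2=4, p3=1, p4=2) → (p0=4, p1=3, p2=4, p3=1, p4=2)
step 4: fire t0:  (p0=4, p1=3, p2=4, p3=1, p4=2) → (p0=7, p1=5, p2=4, p3=1, p4=2)
step 5: fire t0:  (p0=7, p1=5, p2=4, p3=1, p4=2) → (p0=10, p1=7, p2=4, p3=1, p4=2)
step 6: fire t0:  (p0=10, p1=7, p2=4, p3=1, p4=2) → (p0=13, p1=9, p2=4, p3=1, p4=2)
step 7: fire t1:  (p0=13, p1=9, p2=4, p3=1, p4=2) → (p0=10, p1=6, p2=7, p3=0, p4=3)

(p0=10, p1=6, p2=7, p3=0, p4=3)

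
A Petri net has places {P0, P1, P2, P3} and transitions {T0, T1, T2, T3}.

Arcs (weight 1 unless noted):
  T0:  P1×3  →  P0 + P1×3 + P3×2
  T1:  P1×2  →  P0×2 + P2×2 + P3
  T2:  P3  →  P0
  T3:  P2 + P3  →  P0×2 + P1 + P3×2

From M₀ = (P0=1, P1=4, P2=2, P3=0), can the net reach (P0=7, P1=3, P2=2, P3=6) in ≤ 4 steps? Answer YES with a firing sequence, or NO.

depth 0: 1 marking
depth 1: 3 markings reached so far
depth 2: 10 markings reached so far
depth 3: 24 markings reached so far
depth 4: 47 markings reached so far
target is not among the 47 markings reachable within 4 steps

NO — not reachable within 4 firings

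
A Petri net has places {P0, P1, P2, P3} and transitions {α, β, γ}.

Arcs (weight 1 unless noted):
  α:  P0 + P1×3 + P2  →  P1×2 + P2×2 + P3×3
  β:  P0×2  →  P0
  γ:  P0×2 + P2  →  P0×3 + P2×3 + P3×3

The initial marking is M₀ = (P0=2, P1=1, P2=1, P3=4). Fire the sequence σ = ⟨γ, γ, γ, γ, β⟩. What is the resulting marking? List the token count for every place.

(P0=5, P1=1, P2=9, P3=16)

step 1: fire γ:  (P0=2, P1=1, P2=1, P3=4) → (P0=3, P1=1, P2=3, P3=7)
step 2: fire γ:  (P0=3, P1=1, P2=3, P3=7) → (P0=4, P1=1, P2=5, P3=10)
step 3: fire γ:  (P0=4, P1=1, P2=5, P3=10) → (P0=5, P1=1, P2=7, P3=13)
step 4: fire γ:  (P0=5, P1=1, P2=7, P3=13) → (P0=6, P1=1, P2=9, P3=16)
step 5: fire β:  (P0=6, P1=1, P2=9, P3=16) → (P0=5, P1=1, P2=9, P3=16)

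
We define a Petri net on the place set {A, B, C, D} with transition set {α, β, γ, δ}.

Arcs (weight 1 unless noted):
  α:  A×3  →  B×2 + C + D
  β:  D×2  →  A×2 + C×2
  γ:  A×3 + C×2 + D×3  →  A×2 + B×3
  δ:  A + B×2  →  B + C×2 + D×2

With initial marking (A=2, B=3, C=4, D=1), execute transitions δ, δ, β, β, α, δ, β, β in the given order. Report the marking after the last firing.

step 1: fire δ:  (A=2, B=3, C=4, D=1) → (A=1, B=2, C=6, D=3)
step 2: fire δ:  (A=1, B=2, C=6, D=3) → (A=0, B=1, C=8, D=5)
step 3: fire β:  (A=0, B=1, C=8, D=5) → (A=2, B=1, C=10, D=3)
step 4: fire β:  (A=2, B=1, C=10, D=3) → (A=4, B=1, C=12, D=1)
step 5: fire α:  (A=4, B=1, C=12, D=1) → (A=1, B=3, C=13, D=2)
step 6: fire δ:  (A=1, B=3, C=13, D=2) → (A=0, B=2, C=15, D=4)
step 7: fire β:  (A=0, B=2, C=15, D=4) → (A=2, B=2, C=17, D=2)
step 8: fire β:  (A=2, B=2, C=17, D=2) → (A=4, B=2, C=19, D=0)

(A=4, B=2, C=19, D=0)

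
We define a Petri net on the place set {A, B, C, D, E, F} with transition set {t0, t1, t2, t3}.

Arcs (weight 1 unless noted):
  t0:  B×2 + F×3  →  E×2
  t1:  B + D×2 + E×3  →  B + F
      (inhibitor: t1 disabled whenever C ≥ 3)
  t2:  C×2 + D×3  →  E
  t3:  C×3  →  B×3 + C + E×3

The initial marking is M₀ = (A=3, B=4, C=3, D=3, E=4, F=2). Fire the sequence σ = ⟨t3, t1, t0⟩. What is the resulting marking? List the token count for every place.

(A=3, B=5, C=1, D=1, E=6, F=0)

step 1: fire t3:  (A=3, B=4, C=3, D=3, E=4, F=2) → (A=3, B=7, C=1, D=3, E=7, F=2)
step 2: fire t1:  (A=3, B=7, C=1, D=3, E=7, F=2) → (A=3, B=7, C=1, D=1, E=4, F=3)
step 3: fire t0:  (A=3, B=7, C=1, D=1, E=4, F=3) → (A=3, B=5, C=1, D=1, E=6, F=0)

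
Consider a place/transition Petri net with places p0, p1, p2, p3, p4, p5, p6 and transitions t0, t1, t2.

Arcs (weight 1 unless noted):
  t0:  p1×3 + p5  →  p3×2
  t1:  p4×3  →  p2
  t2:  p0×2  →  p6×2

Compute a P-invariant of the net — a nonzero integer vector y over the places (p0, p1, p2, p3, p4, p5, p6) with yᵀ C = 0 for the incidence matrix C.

y = (p0:0, p1:2, p2:0, p3:3, p4:0, p5:0, p6:0)

Incidence matrix C (rows=places, cols=transitions):
       t0   t1   t2
   p0   0    0   -2
   p1  -3    0    0
   p2   0    1    0
   p3   2    0    0
   p4   0   -3    0
   p5  -1    0    0
   p6   0    0    2

Candidate y = [0, 2, 0, 3, 0, 0, 0]; check y·C column-wise:
  col t0: 2·-3 + 3·2 + 0·-1 = 0
  col t1: 2·0 + 0·1 + 3·0 + 0·-3 = 0
  col t2: 0·-2 + 2·0 + 3·0 + 0·2 = 0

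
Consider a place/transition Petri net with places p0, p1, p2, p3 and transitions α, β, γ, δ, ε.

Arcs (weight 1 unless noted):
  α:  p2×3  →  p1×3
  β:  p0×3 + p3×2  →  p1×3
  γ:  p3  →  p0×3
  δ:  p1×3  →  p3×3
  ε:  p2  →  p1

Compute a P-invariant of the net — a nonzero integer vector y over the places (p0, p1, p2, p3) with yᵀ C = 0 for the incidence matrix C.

y = (p0:1, p1:3, p2:3, p3:3)

Incidence matrix C (rows=places, cols=transitions):
        α    β    γ    δ    ε
   p0   0   -3    3    0    0
   p1   3    3    0   -3    1
   p2  -3    0    0    0   -1
   p3   0   -2   -1    3    0

Candidate y = [1, 3, 3, 3]; check y·C column-wise:
  col α: 1·0 + 3·3 + 3·-3 + 3·0 = 0
  col β: 1·-3 + 3·3 + 3·0 + 3·-2 = 0
  col γ: 1·3 + 3·0 + 3·0 + 3·-1 = 0
  col δ: 1·0 + 3·-3 + 3·0 + 3·3 = 0
  col ε: 1·0 + 3·1 + 3·-1 + 3·0 = 0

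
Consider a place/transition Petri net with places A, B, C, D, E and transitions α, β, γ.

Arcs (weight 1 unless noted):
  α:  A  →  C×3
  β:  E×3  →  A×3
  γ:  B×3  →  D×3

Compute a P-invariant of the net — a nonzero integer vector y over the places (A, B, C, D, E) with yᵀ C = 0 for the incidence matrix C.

y = (A:0, B:1, C:0, D:1, E:0)

Incidence matrix C (rows=places, cols=transitions):
        α    β    γ
    A  -1    3    0
    B   0    0   -3
    C   3    0    0
    D   0    0    3
    E   0   -3    0

Candidate y = [0, 1, 0, 1, 0]; check y·C column-wise:
  col α: 0·-1 + 1·0 + 0·3 + 1·0 = 0
  col β: 0·3 + 1·0 + 1·0 + 0·-3 = 0
  col γ: 1·-3 + 1·3 = 0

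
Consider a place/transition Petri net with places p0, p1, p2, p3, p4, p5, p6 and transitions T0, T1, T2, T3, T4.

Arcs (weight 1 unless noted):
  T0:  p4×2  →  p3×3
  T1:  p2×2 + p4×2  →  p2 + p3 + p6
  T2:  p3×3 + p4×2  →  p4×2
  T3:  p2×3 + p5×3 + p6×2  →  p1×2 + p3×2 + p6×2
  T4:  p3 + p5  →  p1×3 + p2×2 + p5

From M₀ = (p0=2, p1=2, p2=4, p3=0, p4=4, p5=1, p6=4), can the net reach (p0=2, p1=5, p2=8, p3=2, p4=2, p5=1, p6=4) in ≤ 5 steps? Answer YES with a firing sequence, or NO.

depth 0: 1 marking
depth 1: 3 markings reached so far
depth 2: 9 markings reached so far
depth 3: 15 markings reached so far
depth 4: 21 markings reached so far
depth 5: 24 markings reached so far
target is not among the 24 markings reachable within 5 steps

NO — not reachable within 5 firings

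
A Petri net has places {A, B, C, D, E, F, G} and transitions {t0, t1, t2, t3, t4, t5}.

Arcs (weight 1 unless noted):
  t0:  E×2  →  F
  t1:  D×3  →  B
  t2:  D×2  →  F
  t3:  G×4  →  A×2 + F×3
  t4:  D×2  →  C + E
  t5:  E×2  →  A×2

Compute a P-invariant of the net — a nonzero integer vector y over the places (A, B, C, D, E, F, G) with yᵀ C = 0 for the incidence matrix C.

Incidence matrix C (rows=places, cols=transitions):
       t0   t1   t2   t3   t4   t5
    A   0    0    0    2    0    2
    B   0    1    0    0    0    0
    C   0    0    0    0    1    0
    D   0   -3   -2    0   -2    0
    E  -2    0    0    0    1   -2
    F   1    0    1    3    0    0
    G   0    0    0   -4    0    0

Candidate y = [1, 3, 1, 1, 1, 2, 2]; check y·C column-wise:
  col t0: 1·0 + 3·0 + 1·0 + 1·0 + 1·-2 + 2·1 + 2·0 = 0
  col t1: 1·0 + 3·1 + 1·0 + 1·-3 + 1·0 + 2·0 + 2·0 = 0
  col t2: 1·0 + 3·0 + 1·0 + 1·-2 + 1·0 + 2·1 + 2·0 = 0
  col t3: 1·2 + 3·0 + 1·0 + 1·0 + 1·0 + 2·3 + 2·-4 = 0
  col t4: 1·0 + 3·0 + 1·1 + 1·-2 + 1·1 + 2·0 + 2·0 = 0
  col t5: 1·2 + 3·0 + 1·0 + 1·0 + 1·-2 + 2·0 + 2·0 = 0

y = (A:1, B:3, C:1, D:1, E:1, F:2, G:2)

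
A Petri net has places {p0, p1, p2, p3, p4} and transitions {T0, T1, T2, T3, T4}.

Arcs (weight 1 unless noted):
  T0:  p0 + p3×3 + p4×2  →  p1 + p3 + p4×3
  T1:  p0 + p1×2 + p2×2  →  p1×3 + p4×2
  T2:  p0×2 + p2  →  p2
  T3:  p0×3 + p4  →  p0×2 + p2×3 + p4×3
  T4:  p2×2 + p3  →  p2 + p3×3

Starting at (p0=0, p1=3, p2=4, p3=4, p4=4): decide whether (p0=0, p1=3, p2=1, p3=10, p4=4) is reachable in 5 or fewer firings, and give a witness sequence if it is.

YES — reachable via ⟨T4, T4, T4⟩ (3 firings)

step 1: fire T4:  (p0=0, p1=3, p2=4, p3=4, p4=4) → (p0=0, p1=3, p2=3, p3=6, p4=4)
step 2: fire T4:  (p0=0, p1=3, p2=3, p3=6, p4=4) → (p0=0, p1=3, p2=2, p3=8, p4=4)
step 3: fire T4:  (p0=0, p1=3, p2=2, p3=8, p4=4) → (p0=0, p1=3, p2=1, p3=10, p4=4)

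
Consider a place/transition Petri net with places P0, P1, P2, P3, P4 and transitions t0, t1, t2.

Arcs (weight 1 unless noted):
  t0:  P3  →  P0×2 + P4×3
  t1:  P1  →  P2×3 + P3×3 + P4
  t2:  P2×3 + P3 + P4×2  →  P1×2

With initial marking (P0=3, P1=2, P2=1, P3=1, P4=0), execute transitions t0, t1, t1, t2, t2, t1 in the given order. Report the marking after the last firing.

(P0=5, P1=3, P2=4, P3=7, P4=2)

step 1: fire t0:  (P0=3, P1=2, P2=1, P3=1, P4=0) → (P0=5, P1=2, P2=1, P3=0, P4=3)
step 2: fire t1:  (P0=5, P1=2, P2=1, P3=0, P4=3) → (P0=5, P1=1, P2=4, P3=3, P4=4)
step 3: fire t1:  (P0=5, P1=1, P2=4, P3=3, P4=4) → (P0=5, P1=0, P2=7, P3=6, P4=5)
step 4: fire t2:  (P0=5, P1=0, P2=7, P3=6, P4=5) → (P0=5, P1=2, P2=4, P3=5, P4=3)
step 5: fire t2:  (P0=5, P1=2, P2=4, P3=5, P4=3) → (P0=5, P1=4, P2=1, P3=4, P4=1)
step 6: fire t1:  (P0=5, P1=4, P2=1, P3=4, P4=1) → (P0=5, P1=3, P2=4, P3=7, P4=2)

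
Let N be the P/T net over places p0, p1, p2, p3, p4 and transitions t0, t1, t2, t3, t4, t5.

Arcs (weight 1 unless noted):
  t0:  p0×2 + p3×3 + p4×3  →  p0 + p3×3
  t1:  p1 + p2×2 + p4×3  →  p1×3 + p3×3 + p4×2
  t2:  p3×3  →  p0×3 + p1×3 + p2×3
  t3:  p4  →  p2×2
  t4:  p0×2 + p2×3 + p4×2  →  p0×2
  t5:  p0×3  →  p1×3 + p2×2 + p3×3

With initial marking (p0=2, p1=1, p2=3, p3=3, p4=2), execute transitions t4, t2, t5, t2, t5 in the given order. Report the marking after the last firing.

(p0=2, p1=13, p2=10, p3=3, p4=0)

step 1: fire t4:  (p0=2, p1=1, p2=3, p3=3, p4=2) → (p0=2, p1=1, p2=0, p3=3, p4=0)
step 2: fire t2:  (p0=2, p1=1, p2=0, p3=3, p4=0) → (p0=5, p1=4, p2=3, p3=0, p4=0)
step 3: fire t5:  (p0=5, p1=4, p2=3, p3=0, p4=0) → (p0=2, p1=7, p2=5, p3=3, p4=0)
step 4: fire t2:  (p0=2, p1=7, p2=5, p3=3, p4=0) → (p0=5, p1=10, p2=8, p3=0, p4=0)
step 5: fire t5:  (p0=5, p1=10, p2=8, p3=0, p4=0) → (p0=2, p1=13, p2=10, p3=3, p4=0)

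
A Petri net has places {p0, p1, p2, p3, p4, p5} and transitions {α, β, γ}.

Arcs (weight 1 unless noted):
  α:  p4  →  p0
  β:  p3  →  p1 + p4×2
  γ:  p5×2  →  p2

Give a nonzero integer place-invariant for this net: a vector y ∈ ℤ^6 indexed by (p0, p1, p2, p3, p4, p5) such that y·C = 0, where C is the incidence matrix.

Incidence matrix C (rows=places, cols=transitions):
        α    β    γ
   p0   1    0    0
   p1   0    1    0
   p2   0    0    1
   p3   0   -1    0
   p4  -1    2    0
   p5   0    0   -2

Candidate y = [0, 1, 0, 1, 0, 0]; check y·C column-wise:
  col α: 0·1 + 1·0 + 1·0 + 0·-1 = 0
  col β: 1·1 + 1·-1 + 0·2 = 0
  col γ: 1·0 + 0·1 + 1·0 + 0·-2 = 0

y = (p0:0, p1:1, p2:0, p3:1, p4:0, p5:0)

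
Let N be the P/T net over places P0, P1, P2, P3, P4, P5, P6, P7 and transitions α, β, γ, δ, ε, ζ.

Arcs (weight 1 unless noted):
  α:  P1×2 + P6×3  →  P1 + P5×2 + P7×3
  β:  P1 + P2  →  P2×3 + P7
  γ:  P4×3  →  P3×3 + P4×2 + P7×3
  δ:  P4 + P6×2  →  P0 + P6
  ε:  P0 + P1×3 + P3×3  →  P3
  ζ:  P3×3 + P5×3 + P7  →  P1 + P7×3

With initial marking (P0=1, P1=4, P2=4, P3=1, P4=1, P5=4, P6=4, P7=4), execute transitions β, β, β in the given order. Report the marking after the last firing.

step 1: fire β:  (P0=1, P1=4, P2=4, P3=1, P4=1, P5=4, P6=4, P7=4) → (P0=1, P1=3, P2=6, P3=1, P4=1, P5=4, P6=4, P7=5)
step 2: fire β:  (P0=1, P1=3, P2=6, P3=1, P4=1, P5=4, P6=4, P7=5) → (P0=1, P1=2, P2=8, P3=1, P4=1, P5=4, P6=4, P7=6)
step 3: fire β:  (P0=1, P1=2, P2=8, P3=1, P4=1, P5=4, P6=4, P7=6) → (P0=1, P1=1, P2=10, P3=1, P4=1, P5=4, P6=4, P7=7)

(P0=1, P1=1, P2=10, P3=1, P4=1, P5=4, P6=4, P7=7)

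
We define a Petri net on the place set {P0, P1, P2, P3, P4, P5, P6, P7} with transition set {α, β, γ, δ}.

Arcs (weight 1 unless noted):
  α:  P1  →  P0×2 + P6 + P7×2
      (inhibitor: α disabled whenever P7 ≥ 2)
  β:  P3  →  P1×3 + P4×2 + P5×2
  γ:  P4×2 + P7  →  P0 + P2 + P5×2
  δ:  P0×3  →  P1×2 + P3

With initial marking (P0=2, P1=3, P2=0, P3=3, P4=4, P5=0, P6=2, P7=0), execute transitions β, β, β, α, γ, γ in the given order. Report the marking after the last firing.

step 1: fire β:  (P0=2, P1=3, P2=0, P3=3, P4=4, P5=0, P6=2, P7=0) → (P0=2, P1=6, P2=0, P3=2, P4=6, P5=2, P6=2, P7=0)
step 2: fire β:  (P0=2, P1=6, P2=0, P3=2, P4=6, P5=2, P6=2, P7=0) → (P0=2, P1=9, P2=0, P3=1, P4=8, P5=4, P6=2, P7=0)
step 3: fire β:  (P0=2, P1=9, P2=0, P3=1, P4=8, P5=4, P6=2, P7=0) → (P0=2, P1=12, P2=0, P3=0, P4=10, P5=6, P6=2, P7=0)
step 4: fire α:  (P0=2, P1=12, P2=0, P3=0, P4=10, P5=6, P6=2, P7=0) → (P0=4, P1=11, P2=0, P3=0, P4=10, P5=6, P6=3, P7=2)
step 5: fire γ:  (P0=4, P1=11, P2=0, P3=0, P4=10, P5=6, P6=3, P7=2) → (P0=5, P1=11, P2=1, P3=0, P4=8, P5=8, P6=3, P7=1)
step 6: fire γ:  (P0=5, P1=11, P2=1, P3=0, P4=8, P5=8, P6=3, P7=1) → (P0=6, P1=11, P2=2, P3=0, P4=6, P5=10, P6=3, P7=0)

(P0=6, P1=11, P2=2, P3=0, P4=6, P5=10, P6=3, P7=0)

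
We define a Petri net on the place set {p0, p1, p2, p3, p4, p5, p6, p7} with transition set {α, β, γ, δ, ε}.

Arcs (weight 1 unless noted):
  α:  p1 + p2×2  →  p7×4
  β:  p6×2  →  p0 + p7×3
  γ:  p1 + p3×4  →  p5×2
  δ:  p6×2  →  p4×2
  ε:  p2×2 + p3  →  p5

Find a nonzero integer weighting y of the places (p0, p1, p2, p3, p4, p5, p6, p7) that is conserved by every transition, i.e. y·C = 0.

Incidence matrix C (rows=places, cols=transitions):
        α    β    γ    δ    ε
   p0   0    1    0    0    0
   p1  -1    0   -1    0    0
   p2  -2    0    0    0   -2
   p3   0    0   -4    0   -1
   p4   0    0    0    2    0
   p5   0    0    2    0    1
   p6   0   -2    0   -2    0
   p7   4    3    0    0    0

Candidate y = [0, 2, -1, -3, 0, -5, 0, 0]; check y·C column-wise:
  col α: 2·-1 + -1·-2 + -3·0 + -5·0 + 0·4 = 0
  col β: 0·1 + 2·0 + -1·0 + -3·0 + -5·0 + 0·-2 + 0·3 = 0
  col γ: 2·-1 + -1·0 + -3·-4 + -5·2 = 0
  col δ: 2·0 + -1·0 + -3·0 + 0·2 + -5·0 + 0·-2 = 0
  col ε: 2·0 + -1·-2 + -3·-1 + -5·1 = 0

y = (p0:0, p1:2, p2:-1, p3:-3, p4:0, p5:-5, p6:0, p7:0)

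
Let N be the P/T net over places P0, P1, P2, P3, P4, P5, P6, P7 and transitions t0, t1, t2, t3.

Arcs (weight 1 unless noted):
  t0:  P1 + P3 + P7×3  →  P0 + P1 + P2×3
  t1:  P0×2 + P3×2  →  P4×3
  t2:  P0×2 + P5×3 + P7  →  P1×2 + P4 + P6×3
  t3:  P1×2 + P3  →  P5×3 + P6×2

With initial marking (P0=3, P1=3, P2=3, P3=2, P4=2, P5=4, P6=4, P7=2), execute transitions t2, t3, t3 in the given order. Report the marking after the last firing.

(P0=1, P1=1, P2=3, P3=0, P4=3, P5=7, P6=11, P7=1)

step 1: fire t2:  (P0=3, P1=3, P2=3, P3=2, P4=2, P5=4, P6=4, P7=2) → (P0=1, P1=5, P2=3, P3=2, P4=3, P5=1, P6=7, P7=1)
step 2: fire t3:  (P0=1, P1=5, P2=3, P3=2, P4=3, P5=1, P6=7, P7=1) → (P0=1, P1=3, P2=3, P3=1, P4=3, P5=4, P6=9, P7=1)
step 3: fire t3:  (P0=1, P1=3, P2=3, P3=1, P4=3, P5=4, P6=9, P7=1) → (P0=1, P1=1, P2=3, P3=0, P4=3, P5=7, P6=11, P7=1)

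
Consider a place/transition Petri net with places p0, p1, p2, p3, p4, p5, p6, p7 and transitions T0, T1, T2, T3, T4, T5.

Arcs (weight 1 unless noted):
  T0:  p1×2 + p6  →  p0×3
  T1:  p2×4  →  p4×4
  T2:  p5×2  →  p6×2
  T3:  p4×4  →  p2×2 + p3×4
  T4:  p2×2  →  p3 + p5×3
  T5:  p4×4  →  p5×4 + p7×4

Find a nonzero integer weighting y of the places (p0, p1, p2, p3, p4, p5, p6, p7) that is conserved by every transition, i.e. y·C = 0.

Incidence matrix C (rows=places, cols=transitions):
       T0   T1   T2   T3   T4   T5
   p0   3    0    0    0    0    0
   p1  -2    0    0    0    0    0
   p2   0   -4    0    2   -2    0
   p3   0    0    0    4    1    0
   p4   0    4    0   -4    0   -4
   p5   0    0   -2    0    3    4
   p6  -1    0    2    0    0    0
   p7   0    0    0    0    0    4

Candidate y = [2, 3, 0, 0, 0, 0, 0, 0]; check y·C column-wise:
  col T0: 2·3 + 3·-2 + 0·-1 = 0
  col T1: 2·0 + 3·0 + 0·-4 + 0·4 = 0
  col T2: 2·0 + 3·0 + 0·-2 + 0·2 = 0
  col T3: 2·0 + 3·0 + 0·2 + 0·4 + 0·-4 = 0
  col T4: 2·0 + 3·0 + 0·-2 + 0·1 + 0·3 = 0
  col T5: 2·0 + 3·0 + 0·-4 + 0·4 + 0·4 = 0

y = (p0:2, p1:3, p2:0, p3:0, p4:0, p5:0, p6:0, p7:0)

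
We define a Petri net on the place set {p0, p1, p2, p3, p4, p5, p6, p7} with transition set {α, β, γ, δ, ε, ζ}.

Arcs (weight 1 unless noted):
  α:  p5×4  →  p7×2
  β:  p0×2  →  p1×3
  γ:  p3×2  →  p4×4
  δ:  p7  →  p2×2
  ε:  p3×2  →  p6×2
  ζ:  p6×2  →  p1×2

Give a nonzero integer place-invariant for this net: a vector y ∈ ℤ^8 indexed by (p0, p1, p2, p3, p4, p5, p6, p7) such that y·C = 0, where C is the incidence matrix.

y = (p0:3, p1:2, p2:0, p3:2, p4:1, p5:0, p6:2, p7:0)

Incidence matrix C (rows=places, cols=transitions):
        α    β    γ    δ    ε    ζ
   p0   0   -2    0    0    0    0
   p1   0    3    0    0    0    2
   p2   0    0    0    2    0    0
   p3   0    0   -2    0   -2    0
   p4   0    0    4    0    0    0
   p5  -4    0    0    0    0    0
   p6   0    0    0    0    2   -2
   p7   2    0    0   -1    0    0

Candidate y = [3, 2, 0, 2, 1, 0, 2, 0]; check y·C column-wise:
  col α: 3·0 + 2·0 + 2·0 + 1·0 + 0·-4 + 2·0 + 0·2 = 0
  col β: 3·-2 + 2·3 + 2·0 + 1·0 + 2·0 = 0
  col γ: 3·0 + 2·0 + 2·-2 + 1·4 + 2·0 = 0
  col δ: 3·0 + 2·0 + 0·2 + 2·0 + 1·0 + 2·0 + 0·-1 = 0
  col ε: 3·0 + 2·0 + 2·-2 + 1·0 + 2·2 = 0
  col ζ: 3·0 + 2·2 + 2·0 + 1·0 + 2·-2 = 0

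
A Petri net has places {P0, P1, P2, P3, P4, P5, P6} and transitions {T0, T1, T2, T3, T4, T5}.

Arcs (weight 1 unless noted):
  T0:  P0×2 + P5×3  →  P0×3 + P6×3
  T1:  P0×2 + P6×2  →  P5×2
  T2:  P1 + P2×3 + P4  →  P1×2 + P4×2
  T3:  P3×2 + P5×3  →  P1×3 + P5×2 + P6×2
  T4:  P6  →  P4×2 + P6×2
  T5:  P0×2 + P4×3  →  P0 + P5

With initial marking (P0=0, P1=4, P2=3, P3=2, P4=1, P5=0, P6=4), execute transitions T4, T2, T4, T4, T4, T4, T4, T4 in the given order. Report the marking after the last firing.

(P0=0, P1=5, P2=0, P3=2, P4=16, P5=0, P6=11)

step 1: fire T4:  (P0=0, P1=4, P2=3, P3=2, P4=1, P5=0, P6=4) → (P0=0, P1=4, P2=3, P3=2, P4=3, P5=0, P6=5)
step 2: fire T2:  (P0=0, P1=4, P2=3, P3=2, P4=3, P5=0, P6=5) → (P0=0, P1=5, P2=0, P3=2, P4=4, P5=0, P6=5)
step 3: fire T4:  (P0=0, P1=5, P2=0, P3=2, P4=4, P5=0, P6=5) → (P0=0, P1=5, P2=0, P3=2, P4=6, P5=0, P6=6)
step 4: fire T4:  (P0=0, P1=5, P2=0, P3=2, P4=6, P5=0, P6=6) → (P0=0, P1=5, P2=0, P3=2, P4=8, P5=0, P6=7)
step 5: fire T4:  (P0=0, P1=5, P2=0, P3=2, P4=8, P5=0, P6=7) → (P0=0, P1=5, P2=0, P3=2, P4=10, P5=0, P6=8)
step 6: fire T4:  (P0=0, P1=5, P2=0, P3=2, P4=10, P5=0, P6=8) → (P0=0, P1=5, P2=0, P3=2, P4=12, P5=0, P6=9)
step 7: fire T4:  (P0=0, P1=5, P2=0, P3=2, P4=12, P5=0, P6=9) → (P0=0, P1=5, P2=0, P3=2, P4=14, P5=0, P6=10)
step 8: fire T4:  (P0=0, P1=5, P2=0, P3=2, P4=14, P5=0, P6=10) → (P0=0, P1=5, P2=0, P3=2, P4=16, P5=0, P6=11)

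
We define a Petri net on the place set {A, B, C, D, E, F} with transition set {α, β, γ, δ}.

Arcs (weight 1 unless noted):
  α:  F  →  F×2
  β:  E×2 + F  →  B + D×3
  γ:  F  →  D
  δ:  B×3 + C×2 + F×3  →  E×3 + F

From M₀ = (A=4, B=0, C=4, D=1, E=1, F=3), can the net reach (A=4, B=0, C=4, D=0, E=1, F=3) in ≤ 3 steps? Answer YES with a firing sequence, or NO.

depth 0: 1 marking
depth 1: 3 markings reached so far
depth 2: 6 markings reached so far
depth 3: 10 markings reached so far
target is not among the 10 markings reachable within 3 steps

NO — not reachable within 3 firings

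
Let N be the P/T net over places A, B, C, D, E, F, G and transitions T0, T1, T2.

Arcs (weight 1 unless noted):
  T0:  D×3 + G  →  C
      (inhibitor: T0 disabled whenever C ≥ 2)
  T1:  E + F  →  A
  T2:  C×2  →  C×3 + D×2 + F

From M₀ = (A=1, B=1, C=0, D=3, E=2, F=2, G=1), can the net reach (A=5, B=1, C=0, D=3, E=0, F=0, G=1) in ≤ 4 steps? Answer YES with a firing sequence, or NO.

NO — not reachable within 4 firings

depth 0: 1 marking
depth 1: 3 markings reached so far
depth 2: 5 markings reached so far
depth 3: 6 markings reached so far
depth 4: 6 markings reached so far
(frontier empty at depth 4; search complete)
target is not among the 6 markings reachable within 4 steps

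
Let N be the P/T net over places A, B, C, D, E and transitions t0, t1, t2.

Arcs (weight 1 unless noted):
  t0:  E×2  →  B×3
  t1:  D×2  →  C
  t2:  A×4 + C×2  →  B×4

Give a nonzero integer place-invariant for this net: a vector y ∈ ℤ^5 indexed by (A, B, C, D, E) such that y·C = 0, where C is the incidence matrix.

y = (A:1, B:0, C:-2, D:-1, E:0)

Incidence matrix C (rows=places, cols=transitions):
       t0   t1   t2
    A   0    0   -4
    B   3    0    4
    C   0    1   -2
    D   0   -2    0
    E  -2    0    0

Candidate y = [1, 0, -2, -1, 0]; check y·C column-wise:
  col t0: 1·0 + 0·3 + -2·0 + -1·0 + 0·-2 = 0
  col t1: 1·0 + -2·1 + -1·-2 = 0
  col t2: 1·-4 + 0·4 + -2·-2 + -1·0 = 0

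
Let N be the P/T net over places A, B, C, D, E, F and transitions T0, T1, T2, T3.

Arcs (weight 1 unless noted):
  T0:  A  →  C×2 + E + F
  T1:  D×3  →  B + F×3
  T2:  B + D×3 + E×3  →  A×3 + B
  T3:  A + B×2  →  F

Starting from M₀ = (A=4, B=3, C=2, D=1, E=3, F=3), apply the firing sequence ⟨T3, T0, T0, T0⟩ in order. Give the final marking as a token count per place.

step 1: fire T3:  (A=4, B=3, C=2, D=1, E=3, F=3) → (A=3, B=1, C=2, D=1, E=3, F=4)
step 2: fire T0:  (A=3, B=1, C=2, D=1, E=3, F=4) → (A=2, B=1, C=4, D=1, E=4, F=5)
step 3: fire T0:  (A=2, B=1, C=4, D=1, E=4, F=5) → (A=1, B=1, C=6, D=1, E=5, F=6)
step 4: fire T0:  (A=1, B=1, C=6, D=1, E=5, F=6) → (A=0, B=1, C=8, D=1, E=6, F=7)

(A=0, B=1, C=8, D=1, E=6, F=7)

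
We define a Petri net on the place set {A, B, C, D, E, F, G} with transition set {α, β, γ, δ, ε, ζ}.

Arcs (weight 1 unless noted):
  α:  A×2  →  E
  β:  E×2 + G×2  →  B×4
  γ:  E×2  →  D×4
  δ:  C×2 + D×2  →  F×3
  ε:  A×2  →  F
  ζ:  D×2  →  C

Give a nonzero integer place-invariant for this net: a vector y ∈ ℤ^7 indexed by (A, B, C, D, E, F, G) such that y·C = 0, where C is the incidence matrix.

y = (A:1, B:1, C:2, D:1, E:2, F:2, G:0)

Incidence matrix C (rows=places, cols=transitions):
        α    β    γ    δ    ε    ζ
    A  -2    0    0    0   -2    0
    B   0    4    0    0    0    0
    C   0    0    0   -2    0    1
    D   0    0    4   -2    0   -2
    E   1   -2   -2    0    0    0
    F   0    0    0    3    1    0
    G   0   -2    0    0    0    0

Candidate y = [1, 1, 2, 1, 2, 2, 0]; check y·C column-wise:
  col α: 1·-2 + 1·0 + 2·0 + 1·0 + 2·1 + 2·0 = 0
  col β: 1·0 + 1·4 + 2·0 + 1·0 + 2·-2 + 2·0 + 0·-2 = 0
  col γ: 1·0 + 1·0 + 2·0 + 1·4 + 2·-2 + 2·0 = 0
  col δ: 1·0 + 1·0 + 2·-2 + 1·-2 + 2·0 + 2·3 = 0
  col ε: 1·-2 + 1·0 + 2·0 + 1·0 + 2·0 + 2·1 = 0
  col ζ: 1·0 + 1·0 + 2·1 + 1·-2 + 2·0 + 2·0 = 0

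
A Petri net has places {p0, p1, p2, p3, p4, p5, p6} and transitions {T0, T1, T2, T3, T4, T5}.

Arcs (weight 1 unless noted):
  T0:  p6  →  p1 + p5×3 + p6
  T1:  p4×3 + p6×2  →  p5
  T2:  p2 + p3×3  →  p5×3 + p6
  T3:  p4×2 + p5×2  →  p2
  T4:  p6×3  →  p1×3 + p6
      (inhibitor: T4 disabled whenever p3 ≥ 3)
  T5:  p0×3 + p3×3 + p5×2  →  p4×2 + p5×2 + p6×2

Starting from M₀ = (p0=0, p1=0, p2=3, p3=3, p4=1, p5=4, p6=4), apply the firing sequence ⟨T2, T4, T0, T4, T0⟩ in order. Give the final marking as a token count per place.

step 1: fire T2:  (p0=0, p1=0, p2=3, p3=3, p4=1, p5=4, p6=4) → (p0=0, p1=0, p2=2, p3=0, p4=1, p5=7, p6=5)
step 2: fire T4:  (p0=0, p1=0, p2=2, p3=0, p4=1, p5=7, p6=5) → (p0=0, p1=3, p2=2, p3=0, p4=1, p5=7, p6=3)
step 3: fire T0:  (p0=0, p1=3, p2=2, p3=0, p4=1, p5=7, p6=3) → (p0=0, p1=4, p2=2, p3=0, p4=1, p5=10, p6=3)
step 4: fire T4:  (p0=0, p1=4, p2=2, p3=0, p4=1, p5=10, p6=3) → (p0=0, p1=7, p2=2, p3=0, p4=1, p5=10, p6=1)
step 5: fire T0:  (p0=0, p1=7, p2=2, p3=0, p4=1, p5=10, p6=1) → (p0=0, p1=8, p2=2, p3=0, p4=1, p5=13, p6=1)

(p0=0, p1=8, p2=2, p3=0, p4=1, p5=13, p6=1)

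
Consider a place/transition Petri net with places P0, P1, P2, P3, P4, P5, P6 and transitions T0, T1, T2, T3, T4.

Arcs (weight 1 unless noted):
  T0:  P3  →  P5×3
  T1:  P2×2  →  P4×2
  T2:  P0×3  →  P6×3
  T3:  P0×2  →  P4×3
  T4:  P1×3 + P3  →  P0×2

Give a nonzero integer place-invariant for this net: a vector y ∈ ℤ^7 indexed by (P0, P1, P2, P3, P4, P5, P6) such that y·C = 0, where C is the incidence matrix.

y = (P0:0, P1:1, P2:0, P3:-3, P4:0, P5:-1, P6:0)

Incidence matrix C (rows=places, cols=transitions):
       T0   T1   T2   T3   T4
   P0   0    0   -3   -2    2
   P1   0    0    0    0   -3
   P2   0   -2    0    0    0
   P3  -1    0    0    0   -1
   P4   0    2    0    3    0
   P5   3    0    0    0    0
   P6   0    0    3    0    0

Candidate y = [0, 1, 0, -3, 0, -1, 0]; check y·C column-wise:
  col T0: 1·0 + -3·-1 + -1·3 = 0
  col T1: 1·0 + 0·-2 + -3·0 + 0·2 + -1·0 = 0
  col T2: 0·-3 + 1·0 + -3·0 + -1·0 + 0·3 = 0
  col T3: 0·-2 + 1·0 + -3·0 + 0·3 + -1·0 = 0
  col T4: 0·2 + 1·-3 + -3·-1 + -1·0 = 0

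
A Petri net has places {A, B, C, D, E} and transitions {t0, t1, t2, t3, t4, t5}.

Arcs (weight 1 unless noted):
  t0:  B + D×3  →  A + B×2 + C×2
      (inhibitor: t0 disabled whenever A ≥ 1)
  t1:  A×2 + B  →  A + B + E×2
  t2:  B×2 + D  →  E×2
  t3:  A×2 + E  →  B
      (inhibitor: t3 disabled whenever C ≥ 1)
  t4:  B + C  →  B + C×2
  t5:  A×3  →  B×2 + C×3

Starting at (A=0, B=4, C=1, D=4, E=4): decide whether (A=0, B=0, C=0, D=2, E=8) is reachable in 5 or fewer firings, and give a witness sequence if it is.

NO — not reachable within 5 firings

depth 0: 1 marking
depth 1: 4 markings reached so far
depth 2: 9 markings reached so far
depth 3: 14 markings reached so far
depth 4: 19 markings reached so far
depth 5: 24 markings reached so far
target is not among the 24 markings reachable within 5 steps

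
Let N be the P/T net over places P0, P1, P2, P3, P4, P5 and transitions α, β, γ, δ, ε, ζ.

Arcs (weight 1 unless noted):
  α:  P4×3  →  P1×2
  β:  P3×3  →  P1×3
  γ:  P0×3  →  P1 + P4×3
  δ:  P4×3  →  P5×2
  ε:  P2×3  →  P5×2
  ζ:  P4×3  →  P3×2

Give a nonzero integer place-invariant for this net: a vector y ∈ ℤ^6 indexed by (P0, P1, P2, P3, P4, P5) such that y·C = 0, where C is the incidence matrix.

Incidence matrix C (rows=places, cols=transitions):
        α    β    γ    δ    ε    ζ
   P0   0    0   -3    0    0    0
   P1   2    3    1    0    0    0
   P2   0    0    0    0   -3    0
   P3   0   -3    0    0    0    2
   P4  -3    0    3   -3    0   -3
   P5   0    0    0    2    2    0

Candidate y = [3, 3, 2, 3, 2, 3]; check y·C column-wise:
  col α: 3·0 + 3·2 + 2·0 + 3·0 + 2·-3 + 3·0 = 0
  col β: 3·0 + 3·3 + 2·0 + 3·-3 + 2·0 + 3·0 = 0
  col γ: 3·-3 + 3·1 + 2·0 + 3·0 + 2·3 + 3·0 = 0
  col δ: 3·0 + 3·0 + 2·0 + 3·0 + 2·-3 + 3·2 = 0
  col ε: 3·0 + 3·0 + 2·-3 + 3·0 + 2·0 + 3·2 = 0
  col ζ: 3·0 + 3·0 + 2·0 + 3·2 + 2·-3 + 3·0 = 0

y = (P0:3, P1:3, P2:2, P3:3, P4:2, P5:3)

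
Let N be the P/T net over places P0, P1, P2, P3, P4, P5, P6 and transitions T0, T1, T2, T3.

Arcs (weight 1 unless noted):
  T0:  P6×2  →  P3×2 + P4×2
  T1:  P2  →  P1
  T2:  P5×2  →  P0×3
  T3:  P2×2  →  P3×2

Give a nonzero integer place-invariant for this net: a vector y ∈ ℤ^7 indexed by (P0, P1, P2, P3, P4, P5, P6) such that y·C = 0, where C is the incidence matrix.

Incidence matrix C (rows=places, cols=transitions):
       T0   T1   T2   T3
   P0   0    0    3    0
   P1   0    1    0    0
   P2   0   -1    0   -2
   P3   2    0    0    2
   P4   2    0    0    0
   P5   0    0   -2    0
   P6  -2    0    0    0

Candidate y = [0, 1, 1, 1, -1, 0, 0]; check y·C column-wise:
  col T0: 1·0 + 1·0 + 1·2 + -1·2 + 0·-2 = 0
  col T1: 1·1 + 1·-1 + 1·0 + -1·0 = 0
  col T2: 0·3 + 1·0 + 1·0 + 1·0 + -1·0 + 0·-2 = 0
  col T3: 1·0 + 1·-2 + 1·2 + -1·0 = 0

y = (P0:0, P1:1, P2:1, P3:1, P4:-1, P5:0, P6:0)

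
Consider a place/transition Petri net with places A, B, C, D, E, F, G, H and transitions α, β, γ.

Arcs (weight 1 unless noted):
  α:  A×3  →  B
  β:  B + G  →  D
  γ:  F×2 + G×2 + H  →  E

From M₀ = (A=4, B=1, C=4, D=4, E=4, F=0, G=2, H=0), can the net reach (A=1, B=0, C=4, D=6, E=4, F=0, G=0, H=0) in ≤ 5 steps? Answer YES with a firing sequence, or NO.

YES — reachable via ⟨α, β, β⟩ (3 firings)

step 1: fire α:  (A=4, B=1, C=4, D=4, E=4, F=0, G=2, H=0) → (A=1, B=2, C=4, D=4, E=4, F=0, G=2, H=0)
step 2: fire β:  (A=1, B=2, C=4, D=4, E=4, F=0, G=2, H=0) → (A=1, B=1, C=4, D=5, E=4, F=0, G=1, H=0)
step 3: fire β:  (A=1, B=1, C=4, D=5, E=4, F=0, G=1, H=0) → (A=1, B=0, C=4, D=6, E=4, F=0, G=0, H=0)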